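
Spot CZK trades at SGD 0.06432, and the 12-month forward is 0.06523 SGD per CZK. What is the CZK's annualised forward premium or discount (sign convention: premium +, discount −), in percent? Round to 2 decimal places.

T = 1 year.
Period premium: (0.06523 − 0.06432)/0.06432 = 0.0141480.
×(1/T) gives 1.41% p.a.

+1.41%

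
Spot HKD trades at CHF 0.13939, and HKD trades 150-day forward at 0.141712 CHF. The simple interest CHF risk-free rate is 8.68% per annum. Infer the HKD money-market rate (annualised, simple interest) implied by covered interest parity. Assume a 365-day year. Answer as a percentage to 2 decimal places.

4.55%

T = 150/365 years.
F/S = 0.141712/0.13939 = 1.0166583 = (growth of CHF) / (growth of HKD).
CHF growth factor: 1 + 0.0868×150/365 = 1.0356712.
Hence g_HKD = 1.0187014.
r = (1.0187014 − 1)/(150/365) = 0.045507 → 4.55%.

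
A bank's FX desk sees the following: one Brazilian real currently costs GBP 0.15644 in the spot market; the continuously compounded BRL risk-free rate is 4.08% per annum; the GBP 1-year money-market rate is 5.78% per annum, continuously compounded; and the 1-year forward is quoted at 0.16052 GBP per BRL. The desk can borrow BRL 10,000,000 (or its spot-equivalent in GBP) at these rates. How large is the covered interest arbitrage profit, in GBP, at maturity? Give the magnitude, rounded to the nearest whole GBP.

GBP 14,560

T = 1 year.
Keep in BRL, deliver into the forward: 10,000,000·1.041643756·0.16052 = GBP 1,672,046.56.
Swap to GBP now, deposit: 10,000,000·0.15644·1.059503074 = GBP 1,657,486.61.
The quoted forward overvalues BRL, so borrow GBP, buy BRL at spot, deposit the BRL at 4.08%, and sell the proceeds forward at 0.16052.
Profit = 1,672,046.56 − 1,657,486.61 = GBP 14,560.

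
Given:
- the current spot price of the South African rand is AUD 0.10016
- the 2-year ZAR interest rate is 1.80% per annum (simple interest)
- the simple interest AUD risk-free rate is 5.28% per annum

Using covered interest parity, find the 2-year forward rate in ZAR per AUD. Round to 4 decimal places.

T = 2 years.
AUD accumulates by 1 + 0.0528×2 = 1.105600.
ZAR growth factor: 1 + 0.0180×2 = 1.036000.
Forward (AUD per ZAR) = 0.10016 × 1.105600 / 1.036000 = 0.1068889.
Invert for ZAR per AUD: 1 / 0.1068889 = 9.3555.

9.3555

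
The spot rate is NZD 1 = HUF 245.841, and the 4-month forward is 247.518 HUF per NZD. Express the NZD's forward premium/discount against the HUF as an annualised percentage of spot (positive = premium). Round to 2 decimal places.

T = 4/12 years.
NZD trades forward at +0.68215% vs spot over the period.
×(1/T) gives 2.05% p.a.

+2.05%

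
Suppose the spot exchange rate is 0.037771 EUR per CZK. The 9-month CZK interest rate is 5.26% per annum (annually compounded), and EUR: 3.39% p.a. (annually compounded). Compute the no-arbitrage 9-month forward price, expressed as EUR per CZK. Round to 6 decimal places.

0.037267

T = 9/12 years.
Growth of 1 EUR over T: (1 + 0.0339)^(9/12) = 1.0253188.
Growth of 1 CZK over T: (1 + 0.0526)^(9/12) = 1.0391961.
Forward (EUR per CZK) = 0.037771 × 1.0253188 / 1.0391961 = 0.03726661.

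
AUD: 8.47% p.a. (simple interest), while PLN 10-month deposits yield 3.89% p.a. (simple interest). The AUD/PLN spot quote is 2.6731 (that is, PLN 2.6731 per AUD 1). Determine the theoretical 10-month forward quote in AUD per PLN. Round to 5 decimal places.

T = 10/12 years.
PLN growth factor: 1 + 0.0389×10/12 = 1.0324167.
Growth of 1 AUD over T: 1 + 0.0847×10/12 = 1.0705833.
CIP: F = S · (grow PLN)/(grow AUD) = 2.6731 × 1.0324167/1.0705833 = 2.577803 PLN per AUD.
Quoted the other way: 1/2.577803 = 0.38793 AUD per PLN.

0.38793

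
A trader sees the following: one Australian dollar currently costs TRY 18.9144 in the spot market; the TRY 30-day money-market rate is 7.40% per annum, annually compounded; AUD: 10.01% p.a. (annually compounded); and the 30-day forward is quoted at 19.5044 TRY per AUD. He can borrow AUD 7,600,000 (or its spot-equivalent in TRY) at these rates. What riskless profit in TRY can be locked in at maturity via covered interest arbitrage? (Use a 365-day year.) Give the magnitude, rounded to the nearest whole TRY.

TRY 4,804,941

T = 30/365 years.
Keep in AUD, deliver into the forward: 7,600,000·1.00787200765·19.5044 = TRY 149,400,334.77.
Swap to TRY now, deposit: 7,600,000·18.9144·1.00588491941 = TRY 144,595,393.87.
The quoted forward overvalues AUD, so borrow TRY, buy AUD at spot, deposit the AUD at 10.01%, and sell the proceeds forward at 19.5044.
Profit = 149,400,334.77 − 144,595,393.87 = TRY 4,804,941.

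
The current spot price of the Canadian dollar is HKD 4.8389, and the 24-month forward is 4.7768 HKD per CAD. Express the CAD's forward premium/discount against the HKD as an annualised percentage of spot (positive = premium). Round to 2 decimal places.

-0.64%

T = 2 years.
Period premium: (4.7768 − 4.8389)/4.8389 = -0.0128335.
Per annum: -0.0128335 / 2 = -0.006417 = -0.64%.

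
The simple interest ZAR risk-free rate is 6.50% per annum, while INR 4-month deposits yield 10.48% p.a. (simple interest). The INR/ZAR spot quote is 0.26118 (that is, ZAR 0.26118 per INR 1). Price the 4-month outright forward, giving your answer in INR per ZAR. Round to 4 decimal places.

3.8785

T = 4/12 years.
Growth of 1 ZAR over T: 1 + 0.0650×4/12 = 1.0216667.
INR accumulates by 1 + 0.1048×4/12 = 1.0349333.
Forward (ZAR per INR) = 0.26118 × 1.0216667 / 1.0349333 = 0.2578320.
Quoted the other way: 1/0.2578320 = 3.8785 INR per ZAR.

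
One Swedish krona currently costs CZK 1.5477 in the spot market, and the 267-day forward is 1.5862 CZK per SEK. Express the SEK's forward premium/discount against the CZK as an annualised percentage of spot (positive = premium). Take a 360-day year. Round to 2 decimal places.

+3.35%

T = 267/360 years.
Period premium: (1.5862 − 1.5477)/1.5477 = 0.0248756.
Annualise by dividing by T: 0.0248756 / (267/360) = 0.033540 → 3.35%.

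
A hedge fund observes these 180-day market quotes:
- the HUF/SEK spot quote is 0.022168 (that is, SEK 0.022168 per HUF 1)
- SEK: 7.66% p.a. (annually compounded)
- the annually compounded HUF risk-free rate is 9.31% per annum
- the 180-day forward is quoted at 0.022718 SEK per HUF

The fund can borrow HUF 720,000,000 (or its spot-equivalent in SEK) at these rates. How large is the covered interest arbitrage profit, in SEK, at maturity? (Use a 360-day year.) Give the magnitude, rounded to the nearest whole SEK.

SEK 540,448

T = 180/360 years.
Invest the HUF and cover forward: 720,000,000 × 1.0455142275 × 0.022718 = SEK 17,101,434.40.
Convert at spot and invest in SEK: 720,000,000 × 0.022168 × 1.0375933693 = SEK 16,560,986.26.
The quoted forward overvalues HUF, so borrow SEK, buy HUF at spot, deposit the HUF at 9.31%, and sell the proceeds forward at 0.022718.
Arbitrage profit = |17,101,434.40 − 16,560,986.26| = SEK 540,448.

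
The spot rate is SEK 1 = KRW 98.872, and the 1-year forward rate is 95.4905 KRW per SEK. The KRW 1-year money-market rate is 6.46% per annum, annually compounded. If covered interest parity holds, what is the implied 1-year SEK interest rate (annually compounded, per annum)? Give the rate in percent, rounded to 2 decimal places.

10.23%

T = 1 year.
By CIP, F/S equals the KRW-to-SEK growth ratio: 95.4905/98.872 = 0.9657992.
The KRW side grows by (1 + 0.0646)^1 = 1.064600.
That pins the SEK growth at 1.1022995.
Annualise: 1.1022995^(1/1) − 1 = 0.102299 = 10.23%.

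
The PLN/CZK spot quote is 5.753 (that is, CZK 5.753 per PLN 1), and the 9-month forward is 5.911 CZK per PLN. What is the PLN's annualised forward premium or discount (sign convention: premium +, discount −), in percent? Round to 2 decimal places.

+3.66%

T = 9/12 years.
PLN trades forward at +2.74639% vs spot over the period.
×(1/T) gives 3.66% p.a.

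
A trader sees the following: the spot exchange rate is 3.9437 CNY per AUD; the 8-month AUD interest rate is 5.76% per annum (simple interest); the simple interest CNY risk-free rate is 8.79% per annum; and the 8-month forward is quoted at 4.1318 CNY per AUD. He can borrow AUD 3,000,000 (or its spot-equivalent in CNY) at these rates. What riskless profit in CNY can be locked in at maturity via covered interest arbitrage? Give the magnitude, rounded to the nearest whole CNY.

CNY 346,981

T = 8/12 years.
Invest the AUD and cover forward: 3,000,000 × 1.038400 × 4.1318 = CNY 12,871,383.36.
Convert at spot and invest in CNY: 3,000,000 × 3.9437 × 1.058600 = CNY 12,524,402.46.
The quoted forward overvalues AUD, so borrow CNY, buy AUD at spot, deposit the AUD at 5.76%, and sell the proceeds forward at 4.1318.
Arbitrage profit = |12,871,383.36 − 12,524,402.46| = CNY 346,981.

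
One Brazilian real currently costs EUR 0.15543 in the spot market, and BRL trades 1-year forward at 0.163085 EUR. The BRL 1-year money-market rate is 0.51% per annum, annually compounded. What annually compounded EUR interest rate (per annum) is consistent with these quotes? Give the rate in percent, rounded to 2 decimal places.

T = 1 year.
CIP gives F = S · g_EUR/g_BRL, so g_EUR/g_BRL = 0.163085/0.15543 = 1.0492505.
The BRL side grows by (1 + 0.0051)^1 = 1.005100.
Hence g_EUR = 1.0546017.
Annualise: 1.0546017^(1/1) − 1 = 0.054602 = 5.46%.

5.46%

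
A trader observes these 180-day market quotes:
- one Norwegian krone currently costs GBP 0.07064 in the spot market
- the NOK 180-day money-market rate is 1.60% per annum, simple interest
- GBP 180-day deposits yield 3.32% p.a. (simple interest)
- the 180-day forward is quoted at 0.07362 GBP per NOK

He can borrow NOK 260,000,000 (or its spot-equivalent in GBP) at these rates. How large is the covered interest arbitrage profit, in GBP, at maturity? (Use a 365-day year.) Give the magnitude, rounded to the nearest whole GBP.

GBP 625,126

T = 180/365 years.
Route A — deposit NOK, sell forward: 260,000,000 × 1.007890411 × 0.07362 = GBP 19,292,231.94.
Route B — convert at spot, deposit GBP: 260,000,000 × 0.07064 × 1.0163726027 = GBP 18,667,105.77.
The quoted forward overvalues NOK, so borrow GBP, buy NOK at spot, deposit the NOK at 1.60%, and sell the proceeds forward at 0.07362.
Profit = 19,292,231.94 − 18,667,105.77 = GBP 625,126.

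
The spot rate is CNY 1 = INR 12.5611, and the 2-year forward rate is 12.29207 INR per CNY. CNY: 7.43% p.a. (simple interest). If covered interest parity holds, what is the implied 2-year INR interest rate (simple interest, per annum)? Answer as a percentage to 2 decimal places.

6.20%

T = 2 years.
CIP gives F = S · g_INR/g_CNY, so g_INR/g_CNY = 12.29207/12.5611 = 0.9785823.
CNY growth factor: 1 + 0.0743×2 = 1.148600.
That pins the INR growth at 1.1239996.
r = (1.1239996 − 1)/2 = 0.062000 → 6.20%.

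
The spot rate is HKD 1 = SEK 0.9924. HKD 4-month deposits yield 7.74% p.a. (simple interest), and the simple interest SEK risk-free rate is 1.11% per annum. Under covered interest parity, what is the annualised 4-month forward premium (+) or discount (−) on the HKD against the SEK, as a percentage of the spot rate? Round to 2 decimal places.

T = 4/12 years.
No-arbitrage forward: 0.9924 × 1.003700 / 1.025800 = 0.9710196 SEK/HKD.
Annualised premium = (F − S)/S × (1/T) = (0.9710196 − 0.9924)/0.9924 ÷ (4/12) = -6.46%.

-6.46%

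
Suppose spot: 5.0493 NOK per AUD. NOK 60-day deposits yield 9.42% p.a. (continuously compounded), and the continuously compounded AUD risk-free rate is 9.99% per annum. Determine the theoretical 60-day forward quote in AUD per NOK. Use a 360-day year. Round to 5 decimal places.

0.19824

T = 60/360 years.
Growth of 1 NOK over T: e^(0.0942×60/360) = 1.0158239.
AUD growth factor: e^(0.0999×60/360) = 1.0167894.
CIP: F = S · (grow NOK)/(grow AUD) = 5.0493 × 1.0158239/1.0167894 = 5.044505 NOK per AUD.
Quoted the other way: 1/5.044505 = 0.19824 AUD per NOK.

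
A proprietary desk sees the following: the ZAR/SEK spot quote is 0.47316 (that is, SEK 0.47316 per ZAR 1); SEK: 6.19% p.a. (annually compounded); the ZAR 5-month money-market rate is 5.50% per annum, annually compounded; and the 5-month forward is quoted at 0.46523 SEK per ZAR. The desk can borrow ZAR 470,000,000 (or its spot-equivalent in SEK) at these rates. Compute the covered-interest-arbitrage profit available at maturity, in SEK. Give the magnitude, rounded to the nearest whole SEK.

T = 5/12 years.
Keep in ZAR, deliver into the forward: 470,000,000·1.02255935166·0.46523 = SEK 223,590,884.97.
Swap to SEK now, deposit: 470,000,000·0.47316·1.02534064966 = SEK 228,020,585.44.
The quoted forward undervalues ZAR, so borrow ZAR, convert to SEK at spot, deposit the SEK at 6.19%, and buy ZAR forward at 0.46523 to cover the loan.
The gap between the two covered legs is SEK 4,429,700.

SEK 4,429,700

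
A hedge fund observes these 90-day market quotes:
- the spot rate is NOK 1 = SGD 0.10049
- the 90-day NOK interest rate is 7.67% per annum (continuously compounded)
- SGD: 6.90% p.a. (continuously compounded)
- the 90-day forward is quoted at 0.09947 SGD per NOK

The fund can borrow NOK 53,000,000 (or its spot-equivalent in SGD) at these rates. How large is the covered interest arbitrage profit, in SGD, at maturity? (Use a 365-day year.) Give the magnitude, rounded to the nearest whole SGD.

T = 90/365 years.
Route A — deposit NOK, sell forward: 53,000,000 × 1.0190923 × 0.09947 = SGD 5,372,562.89.
Route B — convert at spot, deposit SGD: 53,000,000 × 0.10049 × 1.017159256 = SGD 5,417,359.68.
The quoted forward undervalues NOK, so borrow NOK, convert to SGD at spot, deposit the SGD at 6.90%, and buy NOK forward at 0.09947 to cover the loan.
Profit = 5,417,359.68 − 5,372,562.89 = SGD 44,797.

SGD 44,797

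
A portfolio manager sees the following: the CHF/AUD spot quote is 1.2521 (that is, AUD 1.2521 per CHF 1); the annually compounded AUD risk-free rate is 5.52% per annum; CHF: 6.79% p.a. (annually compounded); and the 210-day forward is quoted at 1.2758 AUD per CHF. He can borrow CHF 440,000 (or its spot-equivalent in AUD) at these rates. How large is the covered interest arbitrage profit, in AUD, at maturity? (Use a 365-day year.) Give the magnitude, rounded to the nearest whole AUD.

AUD 14,754

T = 210/365 years.
Route A — deposit CHF, sell forward: 440,000 × 1.03851998 × 1.2758 = AUD 582,975.27.
Route B — convert at spot, deposit AUD: 440,000 × 1.2521 × 1.03139612 = AUD 568,220.88.
The quoted forward overvalues CHF, so borrow AUD, buy CHF at spot, deposit the CHF at 6.79%, and sell the proceeds forward at 1.2758.
Profit = 582,975.27 − 568,220.88 = AUD 14,754.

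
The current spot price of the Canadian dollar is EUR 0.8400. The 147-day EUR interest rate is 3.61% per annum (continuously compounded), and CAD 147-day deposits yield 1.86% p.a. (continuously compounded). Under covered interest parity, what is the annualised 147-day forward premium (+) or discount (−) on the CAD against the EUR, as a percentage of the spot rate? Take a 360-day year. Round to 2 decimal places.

T = 147/360 years.
F = S · g_EUR/g_CAD = 0.84 × 1.014850/1.0076239 = 0.8460240.
(F − S)/S ÷ T = (0.8460240 − 0.84)/0.84/(147/360) = 0.017563 → 1.76%.

+1.76%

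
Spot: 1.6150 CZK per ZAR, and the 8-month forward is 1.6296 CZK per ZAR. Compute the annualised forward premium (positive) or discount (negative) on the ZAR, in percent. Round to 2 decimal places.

+1.36%

T = 8/12 years.
Period premium: (1.6296 − 1.615)/1.615 = 0.0090402.
×(1/T) gives 1.36% p.a.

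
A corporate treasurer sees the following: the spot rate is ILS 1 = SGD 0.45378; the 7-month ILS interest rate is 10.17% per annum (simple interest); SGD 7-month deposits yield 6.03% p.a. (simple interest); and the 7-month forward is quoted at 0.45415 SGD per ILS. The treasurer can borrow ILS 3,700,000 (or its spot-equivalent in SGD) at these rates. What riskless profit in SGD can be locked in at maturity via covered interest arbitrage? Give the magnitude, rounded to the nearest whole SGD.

SGD 41,998

T = 7/12 years.
Route A — deposit ILS, sell forward: 3,700,000 × 1.059325 × 0.45415 = SGD 1,780,042.06.
Route B — convert at spot, deposit SGD: 3,700,000 × 0.45378 × 1.035175 = SGD 1,738,044.33.
The quoted forward overvalues ILS, so borrow SGD, buy ILS at spot, deposit the ILS at 10.17%, and sell the proceeds forward at 0.45415.
Profit = 1,780,042.06 − 1,738,044.33 = SGD 41,998.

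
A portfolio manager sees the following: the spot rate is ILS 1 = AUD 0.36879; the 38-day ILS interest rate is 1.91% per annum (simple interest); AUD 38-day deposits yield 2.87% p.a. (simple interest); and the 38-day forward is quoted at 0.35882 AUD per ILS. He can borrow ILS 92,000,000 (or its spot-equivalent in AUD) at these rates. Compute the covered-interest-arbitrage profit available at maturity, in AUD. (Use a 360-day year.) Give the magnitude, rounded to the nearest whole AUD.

AUD 953,470

T = 38/360 years.
Invest the ILS and cover forward: 92,000,000 × 1.0020161111 × 0.35882 = AUD 33,077,994.73.
Convert at spot and invest in AUD: 92,000,000 × 0.36879 × 1.0030294444 = AUD 34,031,465.05.
The quoted forward undervalues ILS, so borrow ILS, convert to AUD at spot, deposit the AUD at 2.87%, and buy ILS forward at 0.35882 to cover the loan.
The gap between the two covered legs is AUD 953,470.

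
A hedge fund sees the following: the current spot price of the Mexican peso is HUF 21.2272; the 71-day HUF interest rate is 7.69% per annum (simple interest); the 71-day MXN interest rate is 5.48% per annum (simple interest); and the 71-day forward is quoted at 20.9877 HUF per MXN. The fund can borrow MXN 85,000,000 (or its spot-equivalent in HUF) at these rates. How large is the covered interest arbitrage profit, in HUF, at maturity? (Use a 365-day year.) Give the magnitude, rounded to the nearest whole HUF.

HUF 28,331,070

T = 71/365 years.
Invest the MXN and cover forward: 85,000,000 × 1.010659726027 × 20.9877 = HUF 1,802,970,966.21.
Convert at spot and invest in HUF: 85,000,000 × 21.2272 × 1.014958630137 = HUF 1,831,302,035.86.
The quoted forward undervalues MXN, so borrow MXN, convert to HUF at spot, deposit the HUF at 7.69%, and buy MXN forward at 20.9877 to cover the loan.
Arbitrage profit = |1,802,970,966.21 − 1,831,302,035.86| = HUF 28,331,070.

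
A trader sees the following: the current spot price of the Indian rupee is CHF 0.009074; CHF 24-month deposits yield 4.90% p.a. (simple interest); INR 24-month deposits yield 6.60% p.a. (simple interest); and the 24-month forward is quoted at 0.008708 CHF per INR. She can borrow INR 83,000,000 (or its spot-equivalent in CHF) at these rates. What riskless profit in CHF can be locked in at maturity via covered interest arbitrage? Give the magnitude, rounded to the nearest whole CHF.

CHF 8,781

T = 2 years.
Invest the INR and cover forward: 83,000,000 × 1.132000 × 0.008708 = CHF 818,168.85.
Convert at spot and invest in CHF: 83,000,000 × 0.009074 × 1.098000 = CHF 826,949.92.
The quoted forward undervalues INR, so borrow INR, convert to CHF at spot, deposit the CHF at 4.90%, and buy INR forward at 0.008708 to cover the loan.
The gap between the two covered legs is CHF 8,781.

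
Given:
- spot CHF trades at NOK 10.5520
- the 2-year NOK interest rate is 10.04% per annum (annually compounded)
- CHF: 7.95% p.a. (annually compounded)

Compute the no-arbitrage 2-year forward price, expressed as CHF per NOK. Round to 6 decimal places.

0.091203

T = 2 years.
NOK accumulates by (1 + 0.1004)^2 = 1.2108802.
CHF growth factor: (1 + 0.0795)^2 = 1.1653202.
CIP: F = S · (grow NOK)/(grow CHF) = 10.552 × 1.2108802/1.1653202 = 10.96455 NOK per CHF.
Quoted the other way: 1/10.96455 = 0.091203 CHF per NOK.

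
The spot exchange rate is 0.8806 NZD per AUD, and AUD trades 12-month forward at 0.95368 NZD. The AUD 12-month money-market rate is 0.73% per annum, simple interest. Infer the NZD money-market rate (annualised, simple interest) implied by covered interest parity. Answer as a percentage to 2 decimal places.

9.09%

T = 1 year.
F/S = 0.95368/0.8806 = 1.0829889 = (growth of NZD) / (growth of AUD).
The AUD side grows by 1 + 0.0073×1 = 1.007300.
So the NZD growth factor = 1.0908947.
r = (1.0908947 − 1)/1 = 0.090895 → 9.09%.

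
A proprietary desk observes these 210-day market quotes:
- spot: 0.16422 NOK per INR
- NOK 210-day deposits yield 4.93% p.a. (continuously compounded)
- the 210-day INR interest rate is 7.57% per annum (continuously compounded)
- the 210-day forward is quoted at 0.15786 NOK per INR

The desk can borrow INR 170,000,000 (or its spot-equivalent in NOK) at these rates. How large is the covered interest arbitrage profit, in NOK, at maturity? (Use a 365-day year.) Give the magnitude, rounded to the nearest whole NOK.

T = 210/365 years.
Invest the INR and cover forward: 170,000,000 × 1.0445157957 × 0.15786 = NOK 28,030,834.80.
Convert at spot and invest in NOK: 170,000,000 × 0.16422 × 1.0287704832 = NOK 28,720,597.09.
The quoted forward undervalues INR, so borrow INR, convert to NOK at spot, deposit the NOK at 4.93%, and buy INR forward at 0.15786 to cover the loan.
Profit = 28,720,597.09 − 28,030,834.80 = NOK 689,762.

NOK 689,762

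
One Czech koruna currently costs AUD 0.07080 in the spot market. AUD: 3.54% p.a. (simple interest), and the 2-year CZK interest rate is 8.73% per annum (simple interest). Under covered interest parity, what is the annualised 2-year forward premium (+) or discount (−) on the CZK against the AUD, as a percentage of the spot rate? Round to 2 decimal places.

T = 2 years.
F = S · g_AUD/g_CZK = 0.0708 × 1.070800/1.174600 = 0.06454337.
(F − S)/S ÷ T = (0.06454337 − 0.0708)/0.0708/2 = -0.044185 → -4.42%.

-4.42%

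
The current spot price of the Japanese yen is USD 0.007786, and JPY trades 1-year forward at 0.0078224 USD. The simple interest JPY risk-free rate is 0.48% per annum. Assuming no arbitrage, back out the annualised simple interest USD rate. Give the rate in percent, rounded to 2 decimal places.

T = 1 year.
By CIP, F/S equals the USD-to-JPY growth ratio: 0.0078224/0.007786 = 1.0046751.
JPY growth factor: 1 + 0.0048×1 = 1.004800.
So the USD growth factor = 1.0094975.
r = (1.0094975 − 1)/1 = 0.009497 → 0.95%.

0.95%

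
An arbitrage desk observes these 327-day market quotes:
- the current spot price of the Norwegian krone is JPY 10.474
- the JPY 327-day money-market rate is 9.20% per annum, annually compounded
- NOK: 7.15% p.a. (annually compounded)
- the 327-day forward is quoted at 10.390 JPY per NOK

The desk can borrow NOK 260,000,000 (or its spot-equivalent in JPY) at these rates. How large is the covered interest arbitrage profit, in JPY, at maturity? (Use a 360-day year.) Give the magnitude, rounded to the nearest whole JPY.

JPY 73,599,005

T = 327/360 years.
Invest the NOK and cover forward: 260,000,000 × 1.064738339614 × 10.390 = JPY 2,876,284,150.63.
Convert at spot and invest in JPY: 260,000,000 × 10.474 × 1.083225553414 = JPY 2,949,883,156.08.
The quoted forward undervalues NOK, so borrow NOK, convert to JPY at spot, deposit the JPY at 9.20%, and buy NOK forward at 10.390 to cover the loan.
Arbitrage profit = |2,876,284,150.63 − 2,949,883,156.08| = JPY 73,599,005.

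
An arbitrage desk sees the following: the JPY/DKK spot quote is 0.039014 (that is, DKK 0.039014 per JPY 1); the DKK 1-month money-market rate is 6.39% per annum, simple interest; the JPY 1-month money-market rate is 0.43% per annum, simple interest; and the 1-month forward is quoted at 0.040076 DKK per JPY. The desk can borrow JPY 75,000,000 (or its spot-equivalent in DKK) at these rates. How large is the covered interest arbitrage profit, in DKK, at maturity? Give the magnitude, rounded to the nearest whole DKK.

DKK 65,146

T = 1/12 years.
Invest the JPY and cover forward: 75,000,000 × 1.000358333 × 0.040076 = DKK 3,006,777.04.
Convert at spot and invest in DKK: 75,000,000 × 0.039014 × 1.005325 = DKK 2,941,631.22.
The quoted forward overvalues JPY, so borrow DKK, buy JPY at spot, deposit the JPY at 0.43%, and sell the proceeds forward at 0.040076.
Arbitrage profit = |3,006,777.04 − 2,941,631.22| = DKK 65,146.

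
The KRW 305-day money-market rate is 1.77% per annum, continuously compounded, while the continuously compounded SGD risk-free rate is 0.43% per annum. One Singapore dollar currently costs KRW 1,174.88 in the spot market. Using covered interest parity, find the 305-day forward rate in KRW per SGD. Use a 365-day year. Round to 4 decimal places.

1188.1094

T = 305/365 years.
KRW growth factor: e^(0.0177×305/365) = 1.0149003303.
Growth of 1 SGD over T: e^(0.0043×305/365) = 1.0035996138.
So F = 1174.88 × 1.0149003303 / 1.0035996138 = 1188.109365 (KRW/SGD).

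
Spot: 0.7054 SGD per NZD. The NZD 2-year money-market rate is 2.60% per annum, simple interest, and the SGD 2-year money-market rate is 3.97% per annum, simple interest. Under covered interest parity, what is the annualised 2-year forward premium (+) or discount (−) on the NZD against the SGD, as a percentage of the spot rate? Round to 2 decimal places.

T = 2 years.
CIP forward (SGD per NZD) = 0.7054 × 1.079400/1.052000 = 0.7237726.
Annualised premium = (F − S)/S × (1/T) = (0.7237726 − 0.7054)/0.7054 ÷ 2 = 1.30%.

+1.30%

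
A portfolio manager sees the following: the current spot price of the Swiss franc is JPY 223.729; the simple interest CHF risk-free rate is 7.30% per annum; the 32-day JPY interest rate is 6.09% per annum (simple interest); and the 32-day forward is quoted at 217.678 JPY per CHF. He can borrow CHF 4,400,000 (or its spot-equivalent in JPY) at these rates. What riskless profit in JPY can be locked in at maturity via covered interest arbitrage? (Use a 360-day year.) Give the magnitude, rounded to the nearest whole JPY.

T = 32/360 years.
Invest the CHF and cover forward: 4,400,000 × 1.00648888889 × 217.678 = JPY 963,998,148.77.
Convert at spot and invest in JPY: 4,400,000 × 223.729 × 1.00541333333 = JPY 989,736,526.47.
The quoted forward undervalues CHF, so borrow CHF, convert to JPY at spot, deposit the JPY at 6.09%, and buy CHF forward at 217.678 to cover the loan.
The gap between the two covered legs is JPY 25,738,378.

JPY 25,738,378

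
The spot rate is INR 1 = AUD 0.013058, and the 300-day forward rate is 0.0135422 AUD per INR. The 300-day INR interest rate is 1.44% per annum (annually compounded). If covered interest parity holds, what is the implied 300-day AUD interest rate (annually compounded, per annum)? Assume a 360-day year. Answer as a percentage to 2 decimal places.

T = 300/360 years.
F/S = 0.0135422/0.013058 = 1.0370807 = (growth of AUD) / (growth of INR).
INR growth factor: (1 + 0.0144)^(300/360) = 1.0119857.
So the AUD growth factor = 1.0495108.
Annualise: 1.0495108^(360/300) − 1 = 0.059703 = 5.97%.

5.97%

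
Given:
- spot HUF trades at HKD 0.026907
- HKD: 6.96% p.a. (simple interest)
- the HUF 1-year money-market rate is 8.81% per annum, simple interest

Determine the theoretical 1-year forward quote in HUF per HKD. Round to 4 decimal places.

37.8079

T = 1 year.
Growth of 1 HKD over T: 1 + 0.0696×1 = 1.069600.
HUF accumulates by 1 + 0.0881×1 = 1.088100.
Forward (HKD per HUF) = 0.026907 × 1.069600 / 1.088100 = 0.026449524.
Quoted the other way: 1/0.026449524 = 37.8079 HUF per HKD.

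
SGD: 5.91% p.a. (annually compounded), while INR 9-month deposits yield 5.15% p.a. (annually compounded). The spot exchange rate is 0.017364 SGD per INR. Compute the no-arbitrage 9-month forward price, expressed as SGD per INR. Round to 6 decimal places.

T = 9/12 years.
SGD growth factor: (1 + 0.0591)^(9/12) = 1.0440054.
Growth of 1 INR over T: (1 + 0.0515)^(9/12) = 1.0383815.
So F = 0.017364 × 1.0440054 / 1.0383815 = 0.01745804 (SGD/INR).

0.017458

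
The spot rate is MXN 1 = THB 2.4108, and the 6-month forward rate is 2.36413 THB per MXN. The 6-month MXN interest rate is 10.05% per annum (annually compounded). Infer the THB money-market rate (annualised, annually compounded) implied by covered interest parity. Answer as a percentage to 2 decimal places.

T = 6/12 years.
F/S = 2.36413/2.4108 = 0.9806413 = (growth of THB) / (growth of MXN).
The MXN side grows by (1 + 0.1005)^(6/12) = 1.0490472.
That pins the THB growth at 1.028739.
Annualise: 1.028739^(12/6) − 1 = 0.058304 = 5.83%.

5.83%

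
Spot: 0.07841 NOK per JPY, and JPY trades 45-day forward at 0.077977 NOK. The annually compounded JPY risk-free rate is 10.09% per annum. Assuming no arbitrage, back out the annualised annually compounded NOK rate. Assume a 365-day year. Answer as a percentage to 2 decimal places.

5.25%

T = 45/365 years.
CIP gives F = S · g_NOK/g_JPY, so g_NOK/g_JPY = 0.077977/0.07841 = 0.9944777.
JPY growth factor: (1 + 0.1009)^(45/365) = 1.0119219.
So the NOK growth factor = 1.0063338.
Annualise: 1.0063338^(365/45) − 1 = 0.052546 = 5.25%.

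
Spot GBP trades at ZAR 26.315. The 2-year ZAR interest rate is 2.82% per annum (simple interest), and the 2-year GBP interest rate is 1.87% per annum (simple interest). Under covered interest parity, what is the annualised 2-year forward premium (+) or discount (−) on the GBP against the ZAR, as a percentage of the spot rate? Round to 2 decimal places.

T = 2 years.
F = S · g_ZAR/g_GBP = 26.315 × 1.056400/1.037400 = 26.796960.
(F − S)/S ÷ T = (26.796960 − 26.315)/26.315/2 = 0.009158 → 0.92%.

+0.92%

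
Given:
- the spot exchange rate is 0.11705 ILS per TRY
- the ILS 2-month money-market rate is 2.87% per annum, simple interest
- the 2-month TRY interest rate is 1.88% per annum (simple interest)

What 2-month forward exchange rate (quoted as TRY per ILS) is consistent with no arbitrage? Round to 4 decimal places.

T = 2/12 years.
Growth of 1 ILS over T: 1 + 0.0287×2/12 = 1.0047833.
Growth of 1 TRY over T: 1 + 0.0188×2/12 = 1.0031333.
CIP: F = S · (grow ILS)/(grow TRY) = 0.11705 × 1.0047833/1.0031333 = 0.1172425 ILS per TRY.
Invert for TRY per ILS: 1 / 0.1172425 = 8.5293.

8.5293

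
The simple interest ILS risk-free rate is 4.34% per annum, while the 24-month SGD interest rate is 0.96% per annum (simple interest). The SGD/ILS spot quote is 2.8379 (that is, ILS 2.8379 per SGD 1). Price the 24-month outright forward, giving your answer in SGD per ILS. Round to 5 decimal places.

T = 2 years.
ILS accumulates by 1 + 0.0434×2 = 1.086800.
SGD accumulates by 1 + 0.0096×2 = 1.019200.
Forward (ILS per SGD) = 2.8379 × 1.086800 / 1.019200 = 3.026128.
Invert for SGD per ILS: 1 / 3.026128 = 0.33046.

0.33046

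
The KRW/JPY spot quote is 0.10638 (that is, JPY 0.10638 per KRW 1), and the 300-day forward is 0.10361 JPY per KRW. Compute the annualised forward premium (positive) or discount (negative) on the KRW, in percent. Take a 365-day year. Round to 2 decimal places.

-3.17%

T = 300/365 years.
(F − S)/S = (0.10361 − 0.10638)/0.10638 = -0.0260387.
Annualise by dividing by T: -0.0260387 / (300/365) = -0.031680 → -3.17%.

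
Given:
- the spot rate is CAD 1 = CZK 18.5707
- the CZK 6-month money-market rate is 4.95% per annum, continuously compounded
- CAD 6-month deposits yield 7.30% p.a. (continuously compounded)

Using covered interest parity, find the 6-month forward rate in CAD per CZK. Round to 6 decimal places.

T = 6/12 years.
Growth of 1 CZK over T: e^(0.0495×6/12) = 1.0250588.
Growth of 1 CAD over T: e^(0.0730×6/12) = 1.0371743.
CIP: F = S · (grow CZK)/(grow CAD) = 18.5707 × 1.0250588/1.0371743 = 18.35377 CZK per CAD.
Invert for CAD per CZK: 1 / 18.35377 = 0.054485.

0.054485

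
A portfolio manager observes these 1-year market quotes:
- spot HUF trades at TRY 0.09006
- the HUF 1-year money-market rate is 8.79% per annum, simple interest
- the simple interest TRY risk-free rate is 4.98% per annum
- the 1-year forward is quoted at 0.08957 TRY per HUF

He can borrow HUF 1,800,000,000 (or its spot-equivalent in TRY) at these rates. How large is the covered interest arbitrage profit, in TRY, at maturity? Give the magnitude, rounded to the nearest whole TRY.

TRY 5,216,787

T = 1 year.
Keep in HUF, deliver into the forward: 1,800,000,000·1.087900·0.08957 = TRY 175,397,765.40.
Swap to TRY now, deposit: 1,800,000,000·0.09006·1.049800 = TRY 170,180,978.40.
The quoted forward overvalues HUF, so borrow TRY, buy HUF at spot, deposit the HUF at 8.79%, and sell the proceeds forward at 0.08957.
Profit = 175,397,765.40 − 170,180,978.40 = TRY 5,216,787.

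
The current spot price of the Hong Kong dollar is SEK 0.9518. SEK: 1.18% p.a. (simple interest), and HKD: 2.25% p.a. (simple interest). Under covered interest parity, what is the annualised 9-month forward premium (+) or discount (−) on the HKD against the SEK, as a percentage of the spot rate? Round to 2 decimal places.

T = 9/12 years.
F = S · g_SEK/g_HKD = 0.9518 × 1.008850/1.016875 = 0.9442886.
Annualised premium = (F − S)/S × (1/T) = (0.9442886 − 0.9518)/0.9518 ÷ (9/12) = -1.05%.

-1.05%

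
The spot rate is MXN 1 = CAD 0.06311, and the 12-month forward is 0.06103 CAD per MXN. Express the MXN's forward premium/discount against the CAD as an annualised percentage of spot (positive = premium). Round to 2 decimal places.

-3.30%

T = 1 year.
Period premium: (0.06103 − 0.06311)/0.06311 = -0.0329583.
Annualise by dividing by T: -0.0329583 / 1 = -0.032958 → -3.30%.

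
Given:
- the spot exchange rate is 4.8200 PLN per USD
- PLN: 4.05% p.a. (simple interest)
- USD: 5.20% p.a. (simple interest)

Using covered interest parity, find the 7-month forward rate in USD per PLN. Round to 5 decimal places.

T = 7/12 years.
PLN accumulates by 1 + 0.0405×7/12 = 1.023625.
USD growth factor: 1 + 0.0520×7/12 = 1.0303333.
CIP: F = S · (grow PLN)/(grow USD) = 4.82 × 1.023625/1.0303333 = 4.788618 PLN per USD.
Invert for USD per PLN: 1 / 4.788618 = 0.20883.

0.20883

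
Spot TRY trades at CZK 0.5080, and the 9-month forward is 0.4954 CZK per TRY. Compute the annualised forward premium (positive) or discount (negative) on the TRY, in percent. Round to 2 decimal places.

T = 9/12 years.
Period premium: (0.4954 − 0.508)/0.508 = -0.0248031.
Annualise by dividing by T: -0.0248031 / (9/12) = -0.033071 → -3.31%.

-3.31%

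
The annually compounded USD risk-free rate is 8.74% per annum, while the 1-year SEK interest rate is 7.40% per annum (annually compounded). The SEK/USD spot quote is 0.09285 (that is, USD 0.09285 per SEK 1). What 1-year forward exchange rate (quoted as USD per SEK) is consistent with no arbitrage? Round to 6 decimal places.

0.094008

T = 1 year.
Growth of 1 USD over T: (1 + 0.0874)^1 = 1.087400.
Growth of 1 SEK over T: (1 + 0.0740)^1 = 1.074000.
So F = 0.09285 × 1.087400 / 1.074000 = 0.09400846 (USD/SEK).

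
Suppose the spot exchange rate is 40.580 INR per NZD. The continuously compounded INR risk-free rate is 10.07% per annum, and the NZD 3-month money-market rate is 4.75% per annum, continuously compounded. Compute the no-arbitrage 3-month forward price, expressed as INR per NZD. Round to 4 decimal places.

T = 3/12 years.
INR accumulates by e^(0.1007×3/12) = 1.02549457.
Growth of 1 NZD over T: e^(0.0475×3/12) = 1.01194579.
So F = 40.58 × 1.02549457 / 1.01194579 = 41.123319 (INR/NZD).

41.1233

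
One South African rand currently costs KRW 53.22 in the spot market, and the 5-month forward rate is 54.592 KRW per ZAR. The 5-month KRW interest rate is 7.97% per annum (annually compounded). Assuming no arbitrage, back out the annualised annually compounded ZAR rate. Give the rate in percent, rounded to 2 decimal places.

1.57%

T = 5/12 years.
F/S = 54.592/53.22 = 1.0257798 = (growth of KRW) / (growth of ZAR).
The KRW side grows by (1 + 0.0797)^(5/12) = 1.0324673.
Hence g_ZAR = 1.0065194.
Annualise: 1.0065194^(12/5) − 1 = 0.015718 = 1.57%.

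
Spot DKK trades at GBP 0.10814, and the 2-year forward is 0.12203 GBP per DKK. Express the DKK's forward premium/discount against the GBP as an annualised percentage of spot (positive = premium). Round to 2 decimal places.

T = 2 years.
DKK trades forward at +12.84446% vs spot over the period.
Annualise by dividing by T: 0.1284446 / 2 = 0.064222 → 6.42%.

+6.42%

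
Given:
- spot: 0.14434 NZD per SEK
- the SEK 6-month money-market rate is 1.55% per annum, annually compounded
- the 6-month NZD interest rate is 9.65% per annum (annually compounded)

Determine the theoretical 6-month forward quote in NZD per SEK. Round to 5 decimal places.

T = 6/12 years.
NZD growth factor: (1 + 0.0965)^(6/12) = 1.047139.
Growth of 1 SEK over T: (1 + 0.0155)^(6/12) = 1.0077202.
So F = 0.14434 × 1.047139 / 1.0077202 = 0.1499861 (NZD/SEK).

0.14999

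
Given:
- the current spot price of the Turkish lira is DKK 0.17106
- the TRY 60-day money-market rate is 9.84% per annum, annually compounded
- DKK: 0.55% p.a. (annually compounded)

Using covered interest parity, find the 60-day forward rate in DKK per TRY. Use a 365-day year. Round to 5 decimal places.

T = 60/365 years.
DKK growth factor: (1 + 0.0055)^(60/365) = 1.000902.
TRY accumulates by (1 + 0.0984)^(60/365) = 1.0155478.
CIP: F = S · (grow DKK)/(grow TRY) = 0.17106 × 1.000902/1.0155478 = 0.1685930 DKK per TRY.

0.16859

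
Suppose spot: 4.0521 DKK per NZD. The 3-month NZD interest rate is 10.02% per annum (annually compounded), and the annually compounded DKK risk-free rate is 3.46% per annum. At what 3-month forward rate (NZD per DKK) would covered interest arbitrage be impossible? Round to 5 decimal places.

0.25061

T = 3/12 years.
DKK growth factor: (1 + 0.0346)^(3/12) = 1.008540.
NZD growth factor: (1 + 0.1002)^(3/12) = 1.0241602.
Forward (DKK per NZD) = 4.0521 × 1.008540 / 1.0241602 = 3.990299.
Invert for NZD per DKK: 1 / 3.990299 = 0.25061.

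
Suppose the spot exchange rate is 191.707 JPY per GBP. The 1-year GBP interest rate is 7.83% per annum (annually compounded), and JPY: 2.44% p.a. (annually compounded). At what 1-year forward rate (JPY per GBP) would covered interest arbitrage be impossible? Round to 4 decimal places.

T = 1 year.
JPY growth factor: (1 + 0.0244)^1 = 1.024400.
GBP accumulates by (1 + 0.0783)^1 = 1.078300.
Forward (JPY per GBP) = 191.707 × 1.024400 / 1.078300 = 182.124317.

182.1243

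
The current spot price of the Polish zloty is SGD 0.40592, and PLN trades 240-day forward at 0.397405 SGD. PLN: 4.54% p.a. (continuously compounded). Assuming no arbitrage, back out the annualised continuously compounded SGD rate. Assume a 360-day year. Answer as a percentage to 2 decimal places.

1.36%

T = 240/360 years.
F/S = 0.397405/0.40592 = 0.9790230 = (growth of SGD) / (growth of PLN).
The PLN side grows by e^(0.0454×240/360) = 1.0307294.
Hence g_SGD = 1.0091078.
r = ln(1.0091078)/(240/360) = 0.013600 → 1.36%.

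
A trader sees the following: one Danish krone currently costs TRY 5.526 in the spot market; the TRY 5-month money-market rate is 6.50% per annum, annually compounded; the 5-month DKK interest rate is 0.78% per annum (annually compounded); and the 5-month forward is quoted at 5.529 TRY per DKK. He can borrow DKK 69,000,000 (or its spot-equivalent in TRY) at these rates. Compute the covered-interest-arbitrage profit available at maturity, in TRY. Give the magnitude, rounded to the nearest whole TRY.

T = 5/12 years.
Keep in DKK, deliver into the forward: 69,000,000·1.00324263654·5.529 = TRY 382,738,069.08.
Swap to TRY now, deposit: 69,000,000·5.526·1.02658678621 = TRY 391,431,382.06.
The quoted forward undervalues DKK, so borrow DKK, convert to TRY at spot, deposit the TRY at 6.50%, and buy DKK forward at 5.529 to cover the loan.
The gap between the two covered legs is TRY 8,693,313.

TRY 8,693,313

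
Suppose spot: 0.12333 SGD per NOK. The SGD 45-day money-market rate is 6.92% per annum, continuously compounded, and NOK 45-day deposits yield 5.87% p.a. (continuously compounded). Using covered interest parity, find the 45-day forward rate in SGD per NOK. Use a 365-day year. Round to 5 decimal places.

T = 45/365 years.
Growth of 1 SGD over T: e^(0.0692×45/365) = 1.008568.
NOK growth factor: e^(0.0587×45/365) = 1.0072632.
So F = 0.12333 × 1.008568 / 1.0072632 = 0.1234898 (SGD/NOK).

0.12349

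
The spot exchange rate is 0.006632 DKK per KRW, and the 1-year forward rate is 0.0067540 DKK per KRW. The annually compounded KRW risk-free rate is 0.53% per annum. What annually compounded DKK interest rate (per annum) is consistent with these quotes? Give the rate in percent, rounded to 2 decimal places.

2.38%

T = 1 year.
F/S = 0.006754/0.006632 = 1.0183957 = (growth of DKK) / (growth of KRW).
KRW growth factor: (1 + 0.0053)^1 = 1.005300.
That pins the DKK growth at 1.0237932.
r = 1.0237932^(1/1) − 1 = 0.023793 → 2.38%.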